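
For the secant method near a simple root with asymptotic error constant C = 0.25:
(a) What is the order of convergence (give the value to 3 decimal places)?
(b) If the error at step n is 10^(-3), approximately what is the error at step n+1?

(a) Secant method has superlinear convergence with order φ = (1+√5)/2 ≈ 1.618.
    This means |e_{n+1}| ≈ C|e_n|^1.618.

(b) With |e_n| = 10^(-3) and C = 0.25:
    |e_{n+1}| ≈ 0.25 × (10^(-3))^1.618 = 0.25 × 10^(-4.85)

(a) ≈ 1.618 (golden ratio); (b) |e_{n+1}| ≈ 3.498e-06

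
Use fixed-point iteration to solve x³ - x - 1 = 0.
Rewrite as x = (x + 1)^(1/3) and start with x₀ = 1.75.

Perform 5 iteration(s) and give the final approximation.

Equation: x³ - x - 1 = 0
Fixed-point form: x = (x + 1)^(1/3)
x₀ = 1.75

x_1 = g(1.750000) = 1.401020
x_2 = g(1.401020) = 1.339055
x_3 = g(1.339055) = 1.327436
x_4 = g(1.327436) = 1.325234
x_5 = g(1.325234) = 1.324816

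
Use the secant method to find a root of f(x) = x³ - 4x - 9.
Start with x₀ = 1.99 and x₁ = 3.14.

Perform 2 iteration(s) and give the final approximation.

f(x) = x³ - 4x - 9
x₀ = 1.99, x₁ = 3.14

Secant formula: x_{n+1} = x_n - f(x_n)(x_n - x_{n-1})/(f(x_n) - f(x_{n-1}))

Iteration 1:
  f(1.990000) = -9.079401
  f(3.140000) = 9.399144
  x_2 = 3.140000 - 9.399144×(3.140000 - 1.990000)/(9.399144 - (-9.079401))
       = 2.555051
Iteration 2:
  f(3.140000) = 9.399144
  f(2.555051) = -2.540109
  x_3 = 2.555051 - (-2.540109)×(2.555051 - 3.140000)/(-2.540109 - 9.399144)
       = 2.679500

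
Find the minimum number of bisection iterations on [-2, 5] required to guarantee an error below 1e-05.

We need (b-a)/2^n ≤ 1e-05
(5 - (-2))/2^n ≤ 1e-05
7/2^n ≤ 1e-05
2^n ≥ 700000
n ≥ log₂(700000) = 19.42
n ≥ 20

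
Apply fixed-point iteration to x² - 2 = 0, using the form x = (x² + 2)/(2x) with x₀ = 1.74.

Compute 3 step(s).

Equation: x² - 2 = 0
Fixed-point form: x = (x² + 2)/(2x)
x₀ = 1.74

x_1 = g(1.740000) = 1.444713
x_2 = g(1.444713) = 1.414535
x_3 = g(1.414535) = 1.414214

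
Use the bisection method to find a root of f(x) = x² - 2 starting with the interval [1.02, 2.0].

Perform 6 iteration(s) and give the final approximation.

f(x) = x² - 2
Initial interval: [1.02, 2.0]

Iteration 1:
  c_1 = (1.020000 + 2.000000)/2 = 1.510000
  f(c_1) = f(1.510000) = 0.280100
  f(a) × f(c) < 0, new interval: [1.020000, 1.510000]
Iteration 2:
  c_2 = (1.020000 + 1.510000)/2 = 1.265000
  f(c_2) = f(1.265000) = -0.399775
  f(a) × f(c) ≥ 0, new interval: [1.265000, 1.510000]
Iteration 3:
  c_3 = (1.265000 + 1.510000)/2 = 1.387500
  f(c_3) = f(1.387500) = -0.074844
  f(a) × f(c) ≥ 0, new interval: [1.387500, 1.510000]
Iteration 4:
  c_4 = (1.387500 + 1.510000)/2 = 1.448750
  f(c_4) = f(1.448750) = 0.098877
  f(a) × f(c) < 0, new interval: [1.387500, 1.448750]
Iteration 5:
  c_5 = (1.387500 + 1.448750)/2 = 1.418125
  f(c_5) = f(1.418125) = 0.011079
  f(a) × f(c) < 0, new interval: [1.387500, 1.418125]
Iteration 6:
  c_6 = (1.387500 + 1.418125)/2 = 1.402813
  f(c_6) = f(1.402813) = -0.032117
  f(a) × f(c) ≥ 0, new interval: [1.402813, 1.418125]

After 6 iteration(s), the approximation is c_6 = 1.402813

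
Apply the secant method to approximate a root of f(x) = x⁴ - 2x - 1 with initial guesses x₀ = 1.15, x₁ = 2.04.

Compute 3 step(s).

f(x) = x⁴ - 2x - 1
x₀ = 1.15, x₁ = 2.04

Secant formula: x_{n+1} = x_n - f(x_n)(x_n - x_{n-1})/(f(x_n) - f(x_{n-1}))

Iteration 1:
  f(1.150000) = -1.550994
  f(2.040000) = 12.238915
  x_2 = 2.040000 - 12.238915×(2.040000 - 1.150000)/(12.238915 - (-1.550994))
       = 1.250101
Iteration 2:
  f(2.040000) = 12.238915
  f(1.250101) = -1.058006
  x_3 = 1.250101 - (-1.058006)×(1.250101 - 2.040000)/(-1.058006 - 12.238915)
       = 1.312952
Iteration 3:
  f(1.250101) = -1.058006
  f(1.312952) = -0.654273
  x_4 = 1.312952 - (-0.654273)×(1.312952 - 1.250101)/(-0.654273 - (-1.058006))
       = 1.414804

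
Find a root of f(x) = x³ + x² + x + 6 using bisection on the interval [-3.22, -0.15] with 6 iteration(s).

f(x) = x³ + x² + x + 6
Initial interval: [-3.22, -0.15]

Iteration 1:
  c_1 = (-3.220000 + (-0.150000))/2 = -1.685000
  f(c_1) = f(-1.685000) = 2.370131
  f(a) × f(c) < 0, new interval: [-3.220000, -1.685000]
Iteration 2:
  c_2 = (-3.220000 + (-1.685000))/2 = -2.452500
  f(c_2) = f(-2.452500) = -5.188933
  f(a) × f(c) ≥ 0, new interval: [-2.452500, -1.685000]
Iteration 3:
  c_3 = (-2.452500 + (-1.685000))/2 = -2.068750
  f(c_3) = f(-2.068750) = -0.642708
  f(a) × f(c) ≥ 0, new interval: [-2.068750, -1.685000]
Iteration 4:
  c_4 = (-2.068750 + (-1.685000))/2 = -1.876875
  f(c_4) = f(-1.876875) = 1.034193
  f(a) × f(c) < 0, new interval: [-2.068750, -1.876875]
Iteration 5:
  c_5 = (-2.068750 + (-1.876875))/2 = -1.972813
  f(c_5) = f(-1.972813) = 0.241012
  f(a) × f(c) < 0, new interval: [-2.068750, -1.972813]
Iteration 6:
  c_6 = (-2.068750 + (-1.972813))/2 = -2.020781
  f(c_6) = f(-2.020781) = -0.189200
  f(a) × f(c) ≥ 0, new interval: [-2.020781, -1.972813]

After 6 iteration(s), the approximation is c_6 = -2.020781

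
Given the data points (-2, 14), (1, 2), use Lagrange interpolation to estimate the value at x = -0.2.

Lagrange interpolation formula:
P(x) = Σ yᵢ × Lᵢ(x)
where Lᵢ(x) = Π_{j≠i} (x - xⱼ)/(xᵢ - xⱼ)

L_0(-0.2) = (-0.2 - 1)/(-2 - 1) = 0.400000
L_1(-0.2) = (-0.2 - (-2))/(1 - (-2)) = 0.600000

P(-0.2) = 14×L_0(-0.2) + 2×L_1(-0.2)
P(-0.2) = 6.800000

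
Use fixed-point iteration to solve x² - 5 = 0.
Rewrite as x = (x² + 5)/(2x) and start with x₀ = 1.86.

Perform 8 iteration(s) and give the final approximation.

Equation: x² - 5 = 0
Fixed-point form: x = (x² + 5)/(2x)
x₀ = 1.86

x_1 = g(1.860000) = 2.274086
x_2 = g(2.274086) = 2.236386
x_3 = g(2.236386) = 2.236068
x_4 = g(2.236068) = 2.236068
x_5 = g(2.236068) = 2.236068
x_6 = g(2.236068) = 2.236068
x_7 = g(2.236068) = 2.236068
x_8 = g(2.236068) = 2.236068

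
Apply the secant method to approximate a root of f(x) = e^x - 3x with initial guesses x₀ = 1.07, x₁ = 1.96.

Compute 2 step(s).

f(x) = e^x - 3x
x₀ = 1.07, x₁ = 1.96

Secant formula: x_{n+1} = x_n - f(x_n)(x_n - x_{n-1})/(f(x_n) - f(x_{n-1}))

Iteration 1:
  f(1.070000) = -0.294621
  f(1.960000) = 1.219327
  x_2 = 1.960000 - 1.219327×(1.960000 - 1.070000)/(1.219327 - (-0.294621))
       = 1.243198
Iteration 2:
  f(1.960000) = 1.219327
  f(1.243198) = -0.262912
  x_3 = 1.243198 - (-0.262912)×(1.243198 - 1.960000)/(-0.262912 - 1.219327)
       = 1.370340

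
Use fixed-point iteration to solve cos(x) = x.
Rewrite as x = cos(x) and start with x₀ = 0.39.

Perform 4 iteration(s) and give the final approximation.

Equation: cos(x) = x
Fixed-point form: x = cos(x)
x₀ = 0.39

x_1 = g(0.390000) = 0.924909
x_2 = g(0.924909) = 0.601907
x_3 = g(0.601907) = 0.824257
x_4 = g(0.824257) = 0.679102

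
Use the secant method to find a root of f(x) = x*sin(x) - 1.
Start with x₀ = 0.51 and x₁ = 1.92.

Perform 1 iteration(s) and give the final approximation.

f(x) = x*sin(x) - 1
x₀ = 0.51, x₁ = 1.92

Secant formula: x_{n+1} = x_n - f(x_n)(x_n - x_{n-1})/(f(x_n) - f(x_{n-1}))

Iteration 1:
  f(0.510000) = -0.751030
  f(1.920000) = 0.804119
  x_2 = 1.920000 - 0.804119×(1.920000 - 0.510000)/(0.804119 - (-0.751030))
       = 1.190933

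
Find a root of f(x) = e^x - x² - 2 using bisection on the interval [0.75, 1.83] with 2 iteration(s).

f(x) = e^x - x² - 2
Initial interval: [0.75, 1.83]

Iteration 1:
  c_1 = (0.750000 + 1.830000)/2 = 1.290000
  f(c_1) = f(1.290000) = -0.031313
  f(a) × f(c) ≥ 0, new interval: [1.290000, 1.830000]
Iteration 2:
  c_2 = (1.290000 + 1.830000)/2 = 1.560000
  f(c_2) = f(1.560000) = 0.325221
  f(a) × f(c) < 0, new interval: [1.290000, 1.560000]

After 2 iteration(s), the approximation is c_2 = 1.560000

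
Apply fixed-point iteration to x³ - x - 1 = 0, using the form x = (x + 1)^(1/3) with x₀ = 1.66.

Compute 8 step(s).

Equation: x³ - x - 1 = 0
Fixed-point form: x = (x + 1)^(1/3)
x₀ = 1.66

x_1 = g(1.660000) = 1.385566
x_2 = g(1.385566) = 1.336176
x_3 = g(1.336176) = 1.326891
x_4 = g(1.326891) = 1.325131
x_5 = g(1.325131) = 1.324796
x_6 = g(1.324796) = 1.324733
x_7 = g(1.324733) = 1.324721
x_8 = g(1.324721) = 1.324718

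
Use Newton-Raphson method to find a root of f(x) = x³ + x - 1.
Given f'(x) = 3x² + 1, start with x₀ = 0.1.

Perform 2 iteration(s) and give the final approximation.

f(x) = x³ + x - 1
f'(x) = 3x² + 1
x₀ = 0.1

Newton-Raphson formula: x_{n+1} = x_n - f(x_n)/f'(x_n)

Iteration 1:
  f(0.100000) = -0.899000
  f'(0.100000) = 1.030000
  x_1 = 0.100000 - (-0.899000)/1.030000 = 0.972816
Iteration 2:
  f(0.972816) = 0.893459
  f'(0.972816) = 3.839110
  x_2 = 0.972816 - 0.893459/3.839110 = 0.740090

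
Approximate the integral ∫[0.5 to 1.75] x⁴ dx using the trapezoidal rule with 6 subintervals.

f(x) = x⁴
a = 0.5, b = 1.75, n = 6
h = (b - a)/n = 0.208333

Trapezoidal rule: (h/2)[f(x₀) + 2f(x₁) + 2f(x₂) + ... + f(xₙ)]

x_0 = 0.5000, f(x_0) = 0.062500, coefficient = 1
x_1 = 0.7083, f(x_1) = 0.251739, coefficient = 2
x_2 = 0.9167, f(x_2) = 0.706067, coefficient = 2
x_3 = 1.1250, f(x_3) = 1.601807, coefficient = 2
x_4 = 1.3333, f(x_4) = 3.160494, coefficient = 2
x_5 = 1.5417, f(x_5) = 5.648875, coefficient = 2
x_6 = 1.7500, f(x_6) = 9.378906, coefficient = 1

I ≈ (0.208333/2) × 32.179368 = 3.352018
Exact value: 3.276367
Error: 0.075650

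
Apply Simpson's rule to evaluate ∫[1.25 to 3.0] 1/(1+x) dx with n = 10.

f(x) = 1/(1+x)
a = 1.25, b = 3.0, n = 10
h = (b - a)/n = 0.175000

Simpson's rule: (h/3)[f(x₀) + 4f(x₁) + 2f(x₂) + ... + f(xₙ)]

x_0 = 1.2500, f(x_0) = 0.444444, coefficient = 1
x_1 = 1.4250, f(x_1) = 0.412371, coefficient = 4
x_2 = 1.6000, f(x_2) = 0.384615, coefficient = 2
x_3 = 1.7750, f(x_3) = 0.360360, coefficient = 4
x_4 = 1.9500, f(x_4) = 0.338983, coefficient = 2
x_5 = 2.1250, f(x_5) = 0.320000, coefficient = 4
x_6 = 2.3000, f(x_6) = 0.303030, coefficient = 2
x_7 = 2.4750, f(x_7) = 0.287770, coefficient = 4
x_8 = 2.6500, f(x_8) = 0.273973, coefficient = 2
x_9 = 2.8250, f(x_9) = 0.261438, coefficient = 4
x_10 = 3.0000, f(x_10) = 0.250000, coefficient = 1

I ≈ (0.175000/3) × 9.863404 = 0.575365
Exact value: 0.575364
Error: 0.000001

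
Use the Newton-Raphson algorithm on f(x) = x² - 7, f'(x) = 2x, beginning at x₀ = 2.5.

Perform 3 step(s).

f(x) = x² - 7
f'(x) = 2x
x₀ = 2.5

Newton-Raphson formula: x_{n+1} = x_n - f(x_n)/f'(x_n)

Iteration 1:
  f(2.500000) = -0.750000
  f'(2.500000) = 5.000000
  x_1 = 2.500000 - (-0.750000)/5.000000 = 2.650000
Iteration 2:
  f(2.650000) = 0.022500
  f'(2.650000) = 5.300000
  x_2 = 2.650000 - 0.022500/5.300000 = 2.645755
Iteration 3:
  f(2.645755) = 0.000018
  f'(2.645755) = 5.291509
  x_3 = 2.645755 - 0.000018/5.291509 = 2.645751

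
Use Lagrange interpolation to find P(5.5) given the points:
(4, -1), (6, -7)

Lagrange interpolation formula:
P(x) = Σ yᵢ × Lᵢ(x)
where Lᵢ(x) = Π_{j≠i} (x - xⱼ)/(xᵢ - xⱼ)

L_0(5.5) = (5.5 - 6)/(4 - 6) = 0.250000
L_1(5.5) = (5.5 - 4)/(6 - 4) = 0.750000

P(5.5) = (-1)×L_0(5.5) + (-7)×L_1(5.5)
P(5.5) = -5.500000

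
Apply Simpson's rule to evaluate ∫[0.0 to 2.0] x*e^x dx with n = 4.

f(x) = x*e^x
a = 0.0, b = 2.0, n = 4
h = (b - a)/n = 0.500000

Simpson's rule: (h/3)[f(x₀) + 4f(x₁) + 2f(x₂) + ... + f(xₙ)]

x_0 = 0.0000, f(x_0) = 0.000000, coefficient = 1
x_1 = 0.5000, f(x_1) = 0.824361, coefficient = 4
x_2 = 1.0000, f(x_2) = 2.718282, coefficient = 2
x_3 = 1.5000, f(x_3) = 6.722534, coefficient = 4
x_4 = 2.0000, f(x_4) = 14.778112, coefficient = 1

I ≈ (0.500000/3) × 50.402253 = 8.400375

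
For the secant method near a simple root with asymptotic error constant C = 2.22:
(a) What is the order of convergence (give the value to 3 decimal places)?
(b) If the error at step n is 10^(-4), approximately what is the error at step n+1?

(a) Secant method has superlinear convergence with order φ = (1+√5)/2 ≈ 1.618.
    This means |e_{n+1}| ≈ C|e_n|^1.618.

(b) With |e_n| = 10^(-4) and C = 2.22:
    |e_{n+1}| ≈ 2.22 × (10^(-4))^1.618 = 2.22 × 10^(-6.47)

(a) ≈ 1.618 (golden ratio); (b) |e_{n+1}| ≈ 7.485e-07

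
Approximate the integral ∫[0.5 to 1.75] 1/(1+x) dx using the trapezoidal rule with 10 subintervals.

f(x) = 1/(1+x)
a = 0.5, b = 1.75, n = 10
h = (b - a)/n = 0.125000

Trapezoidal rule: (h/2)[f(x₀) + 2f(x₁) + 2f(x₂) + ... + f(xₙ)]

x_0 = 0.5000, f(x_0) = 0.666667, coefficient = 1
x_1 = 0.6250, f(x_1) = 0.615385, coefficient = 2
x_2 = 0.7500, f(x_2) = 0.571429, coefficient = 2
x_3 = 0.8750, f(x_3) = 0.533333, coefficient = 2
x_4 = 1.0000, f(x_4) = 0.500000, coefficient = 2
x_5 = 1.1250, f(x_5) = 0.470588, coefficient = 2
x_6 = 1.2500, f(x_6) = 0.444444, coefficient = 2
x_7 = 1.3750, f(x_7) = 0.421053, coefficient = 2
x_8 = 1.5000, f(x_8) = 0.400000, coefficient = 2
x_9 = 1.6250, f(x_9) = 0.380952, coefficient = 2
x_10 = 1.7500, f(x_10) = 0.363636, coefficient = 1

I ≈ (0.125000/2) × 9.704671 = 0.606542
Exact value: 0.606136
Error: 0.000406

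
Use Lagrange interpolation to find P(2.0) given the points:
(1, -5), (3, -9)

Lagrange interpolation formula:
P(x) = Σ yᵢ × Lᵢ(x)
where Lᵢ(x) = Π_{j≠i} (x - xⱼ)/(xᵢ - xⱼ)

L_0(2.0) = (2.0 - 3)/(1 - 3) = 0.500000
L_1(2.0) = (2.0 - 1)/(3 - 1) = 0.500000

P(2.0) = (-5)×L_0(2.0) + (-9)×L_1(2.0)
P(2.0) = -7.000000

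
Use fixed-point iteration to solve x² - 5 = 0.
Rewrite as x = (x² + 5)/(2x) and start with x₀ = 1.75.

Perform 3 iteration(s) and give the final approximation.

Equation: x² - 5 = 0
Fixed-point form: x = (x² + 5)/(2x)
x₀ = 1.75

x_1 = g(1.750000) = 2.303571
x_2 = g(2.303571) = 2.237057
x_3 = g(2.237057) = 2.236068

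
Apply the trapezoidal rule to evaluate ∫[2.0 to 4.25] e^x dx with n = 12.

f(x) = e^x
a = 2.0, b = 4.25, n = 12
h = (b - a)/n = 0.187500

Trapezoidal rule: (h/2)[f(x₀) + 2f(x₁) + 2f(x₂) + ... + f(xₙ)]

x_0 = 2.0000, f(x_0) = 7.389056, coefficient = 1
x_1 = 2.1875, f(x_1) = 8.912903, coefficient = 2
x_2 = 2.3750, f(x_2) = 10.751013, coefficient = 2
x_3 = 2.5625, f(x_3) = 12.968197, coefficient = 2
x_4 = 2.7500, f(x_4) = 15.642632, coefficient = 2
x_5 = 2.9375, f(x_5) = 18.868616, coefficient = 2
x_6 = 3.1250, f(x_6) = 22.759895, coefficient = 2
x_7 = 3.3125, f(x_7) = 27.453674, coefficient = 2
x_8 = 3.5000, f(x_8) = 33.115452, coefficient = 2
x_9 = 3.6875, f(x_9) = 39.944860, coefficient = 2
x_10 = 3.8750, f(x_10) = 48.182698, coefficient = 2
x_11 = 4.0625, f(x_11) = 58.119428, coefficient = 2
x_12 = 4.2500, f(x_12) = 70.105412, coefficient = 1

I ≈ (0.187500/2) × 670.933205 = 62.899988
Exact value: 62.716356
Error: 0.183632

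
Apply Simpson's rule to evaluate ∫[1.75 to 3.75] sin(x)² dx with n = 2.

f(x) = sin(x)²
a = 1.75, b = 3.75, n = 2
h = (b - a)/n = 1.000000

Simpson's rule: (h/3)[f(x₀) + 4f(x₁) + 2f(x₂) + ... + f(xₙ)]

x_0 = 1.7500, f(x_0) = 0.968228, coefficient = 1
x_1 = 2.7500, f(x_1) = 0.145665, coefficient = 4
x_2 = 3.7500, f(x_2) = 0.326682, coefficient = 1

I ≈ (1.000000/3) × 1.877571 = 0.625857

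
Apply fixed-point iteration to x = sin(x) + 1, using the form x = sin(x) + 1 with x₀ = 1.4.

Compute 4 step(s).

Equation: x = sin(x) + 1
Fixed-point form: x = sin(x) + 1
x₀ = 1.4

x_1 = g(1.400000) = 1.985450
x_2 = g(1.985450) = 1.915256
x_3 = g(1.915256) = 1.941258
x_4 = g(1.941258) = 1.932160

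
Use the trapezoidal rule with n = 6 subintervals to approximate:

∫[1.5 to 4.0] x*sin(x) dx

f(x) = x*sin(x)
a = 1.5, b = 4.0, n = 6
h = (b - a)/n = 0.416667

Trapezoidal rule: (h/2)[f(x₀) + 2f(x₁) + 2f(x₂) + ... + f(xₙ)]

x_0 = 1.5000, f(x_0) = 1.496242, coefficient = 1
x_1 = 1.9167, f(x_1) = 1.803163, coefficient = 2
x_2 = 2.3333, f(x_2) = 1.687200, coefficient = 2
x_3 = 2.7500, f(x_3) = 1.049568, coefficient = 2
x_4 = 3.1667, f(x_4) = -0.079393, coefficient = 2
x_5 = 3.5833, f(x_5) = -1.531924, coefficient = 2
x_6 = 4.0000, f(x_6) = -3.027210, coefficient = 1

I ≈ (0.416667/2) × 4.326261 = 0.901304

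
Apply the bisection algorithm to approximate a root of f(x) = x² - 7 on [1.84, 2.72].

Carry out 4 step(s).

f(x) = x² - 7
Initial interval: [1.84, 2.72]

Iteration 1:
  c_1 = (1.840000 + 2.720000)/2 = 2.280000
  f(c_1) = f(2.280000) = -1.801600
  f(a) × f(c) ≥ 0, new interval: [2.280000, 2.720000]
Iteration 2:
  c_2 = (2.280000 + 2.720000)/2 = 2.500000
  f(c_2) = f(2.500000) = -0.750000
  f(a) × f(c) ≥ 0, new interval: [2.500000, 2.720000]
Iteration 3:
  c_3 = (2.500000 + 2.720000)/2 = 2.610000
  f(c_3) = f(2.610000) = -0.187900
  f(a) × f(c) ≥ 0, new interval: [2.610000, 2.720000]
Iteration 4:
  c_4 = (2.610000 + 2.720000)/2 = 2.665000
  f(c_4) = f(2.665000) = 0.102225
  f(a) × f(c) < 0, new interval: [2.610000, 2.665000]

After 4 iteration(s), the approximation is c_4 = 2.665000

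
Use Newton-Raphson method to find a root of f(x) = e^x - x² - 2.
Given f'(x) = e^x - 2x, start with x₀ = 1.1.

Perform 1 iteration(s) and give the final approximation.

f(x) = e^x - x² - 2
f'(x) = e^x - 2x
x₀ = 1.1

Newton-Raphson formula: x_{n+1} = x_n - f(x_n)/f'(x_n)

Iteration 1:
  f(1.100000) = -0.205834
  f'(1.100000) = 0.804166
  x_1 = 1.100000 - (-0.205834)/0.804166 = 1.355960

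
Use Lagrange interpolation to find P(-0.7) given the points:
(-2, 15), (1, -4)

Lagrange interpolation formula:
P(x) = Σ yᵢ × Lᵢ(x)
where Lᵢ(x) = Π_{j≠i} (x - xⱼ)/(xᵢ - xⱼ)

L_0(-0.7) = (-0.7 - 1)/(-2 - 1) = 0.566667
L_1(-0.7) = (-0.7 - (-2))/(1 - (-2)) = 0.433333

P(-0.7) = 15×L_0(-0.7) + (-4)×L_1(-0.7)
P(-0.7) = 6.766667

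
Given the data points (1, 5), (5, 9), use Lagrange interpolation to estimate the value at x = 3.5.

Lagrange interpolation formula:
P(x) = Σ yᵢ × Lᵢ(x)
where Lᵢ(x) = Π_{j≠i} (x - xⱼ)/(xᵢ - xⱼ)

L_0(3.5) = (3.5 - 5)/(1 - 5) = 0.375000
L_1(3.5) = (3.5 - 1)/(5 - 1) = 0.625000

P(3.5) = 5×L_0(3.5) + 9×L_1(3.5)
P(3.5) = 7.500000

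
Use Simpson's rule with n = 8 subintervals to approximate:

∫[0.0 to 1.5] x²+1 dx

f(x) = x²+1
a = 0.0, b = 1.5, n = 8
h = (b - a)/n = 0.187500

Simpson's rule: (h/3)[f(x₀) + 4f(x₁) + 2f(x₂) + ... + f(xₙ)]

x_0 = 0.0000, f(x_0) = 1.000000, coefficient = 1
x_1 = 0.1875, f(x_1) = 1.035156, coefficient = 4
x_2 = 0.3750, f(x_2) = 1.140625, coefficient = 2
x_3 = 0.5625, f(x_3) = 1.316406, coefficient = 4
x_4 = 0.7500, f(x_4) = 1.562500, coefficient = 2
x_5 = 0.9375, f(x_5) = 1.878906, coefficient = 4
x_6 = 1.1250, f(x_6) = 2.265625, coefficient = 2
x_7 = 1.3125, f(x_7) = 2.722656, coefficient = 4
x_8 = 1.5000, f(x_8) = 3.250000, coefficient = 1

I ≈ (0.187500/3) × 42.000000 = 2.625000
Exact value: 2.625000
Error: 0.000000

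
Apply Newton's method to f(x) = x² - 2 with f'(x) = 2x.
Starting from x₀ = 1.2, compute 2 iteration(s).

f(x) = x² - 2
f'(x) = 2x
x₀ = 1.2

Newton-Raphson formula: x_{n+1} = x_n - f(x_n)/f'(x_n)

Iteration 1:
  f(1.200000) = -0.560000
  f'(1.200000) = 2.400000
  x_1 = 1.200000 - (-0.560000)/2.400000 = 1.433333
Iteration 2:
  f(1.433333) = 0.054444
  f'(1.433333) = 2.866667
  x_2 = 1.433333 - 0.054444/2.866667 = 1.414341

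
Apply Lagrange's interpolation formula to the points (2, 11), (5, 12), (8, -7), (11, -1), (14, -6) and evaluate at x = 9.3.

Lagrange interpolation formula:
P(x) = Σ yᵢ × Lᵢ(x)
where Lᵢ(x) = Π_{j≠i} (x - xⱼ)/(xᵢ - xⱼ)

L_0(9.3) = (9.3 - 5)/(2 - 5) × (9.3 - 8)/(2 - 8) × (9.3 - 11)/(2 - 11) × (9.3 - 14)/(2 - 14) = 0.022975
L_1(9.3) = (9.3 - 2)/(5 - 2) × (9.3 - 8)/(5 - 8) × (9.3 - 11)/(5 - 11) × (9.3 - 14)/(5 - 14) = -0.156019
L_2(9.3) = (9.3 - 2)/(8 - 2) × (9.3 - 5)/(8 - 5) × (9.3 - 11)/(8 - 11) × (9.3 - 14)/(8 - 14) = 0.774093
L_3(9.3) = (9.3 - 2)/(11 - 2) × (9.3 - 5)/(11 - 5) × (9.3 - 8)/(11 - 8) × (9.3 - 14)/(11 - 14) = 0.394636
L_4(9.3) = (9.3 - 2)/(14 - 2) × (9.3 - 5)/(14 - 5) × (9.3 - 8)/(14 - 8) × (9.3 - 11)/(14 - 11) = -0.035685

P(9.3) = 11×L_0(9.3) + 12×L_1(9.3) + (-7)×L_2(9.3) + (-1)×L_3(9.3) + (-6)×L_4(9.3)
P(9.3) = -7.218671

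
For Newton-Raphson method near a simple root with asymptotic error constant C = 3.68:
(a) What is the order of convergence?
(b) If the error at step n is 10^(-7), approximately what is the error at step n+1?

(a) Newton-Raphson has quadratic (order 2) convergence near simple roots.
    This means |e_{n+1}| ≈ C|e_n|².

(b) With |e_n| = 10^(-7) and C = 3.68:
    |e_{n+1}| ≈ 3.68 × (10^(-7))² = 3.68 × 10^(-14)

(a) 2 (quadratic); (b) |e_{n+1}| ≈ 3.680e-14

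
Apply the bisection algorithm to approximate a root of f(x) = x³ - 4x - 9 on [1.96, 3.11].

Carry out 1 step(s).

f(x) = x³ - 4x - 9
Initial interval: [1.96, 3.11]

Iteration 1:
  c_1 = (1.960000 + 3.110000)/2 = 2.535000
  f(c_1) = f(2.535000) = -2.849520
  f(a) × f(c) ≥ 0, new interval: [2.535000, 3.110000]

After 1 iteration(s), the approximation is c_1 = 2.535000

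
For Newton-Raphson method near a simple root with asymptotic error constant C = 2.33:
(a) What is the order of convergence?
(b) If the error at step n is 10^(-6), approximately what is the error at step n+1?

(a) Newton-Raphson has quadratic (order 2) convergence near simple roots.
    This means |e_{n+1}| ≈ C|e_n|².

(b) With |e_n| = 10^(-6) and C = 2.33:
    |e_{n+1}| ≈ 2.33 × (10^(-6))² = 2.33 × 10^(-12)

(a) 2 (quadratic); (b) |e_{n+1}| ≈ 2.330e-12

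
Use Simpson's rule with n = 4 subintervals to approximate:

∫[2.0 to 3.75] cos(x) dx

f(x) = cos(x)
a = 2.0, b = 3.75, n = 4
h = (b - a)/n = 0.437500

Simpson's rule: (h/3)[f(x₀) + 4f(x₁) + 2f(x₂) + ... + f(xₙ)]

x_0 = 2.0000, f(x_0) = -0.416147, coefficient = 1
x_1 = 2.4375, f(x_1) = -0.762199, coefficient = 4
x_2 = 2.8750, f(x_2) = -0.964674, coefficient = 2
x_3 = 3.3125, f(x_3) = -0.985431, coefficient = 4
x_4 = 3.7500, f(x_4) = -0.820559, coefficient = 1

I ≈ (0.437500/3) × -10.156575 = -1.481167
Exact value: -1.480859
Error: 0.000308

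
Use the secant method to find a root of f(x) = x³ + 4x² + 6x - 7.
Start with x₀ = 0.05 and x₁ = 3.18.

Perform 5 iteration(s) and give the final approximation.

f(x) = x³ + 4x² + 6x - 7
x₀ = 0.05, x₁ = 3.18

Secant formula: x_{n+1} = x_n - f(x_n)(x_n - x_{n-1})/(f(x_n) - f(x_{n-1}))

Iteration 1:
  f(0.050000) = -6.689875
  f(3.180000) = 84.687032
  x_2 = 3.180000 - 84.687032×(3.180000 - 0.050000)/(84.687032 - (-6.689875))
       = 0.279153
Iteration 2:
  f(3.180000) = 84.687032
  f(0.279153) = -4.991622
  x_3 = 0.279153 - (-4.991622)×(0.279153 - 3.180000)/(-4.991622 - 84.687032)
       = 0.440618
Iteration 3:
  f(0.279153) = -4.991622
  f(0.440618) = -3.494174
  x_4 = 0.440618 - (-3.494174)×(0.440618 - 0.279153)/(-3.494174 - (-4.991622))
       = 0.817382
Iteration 4:
  f(0.440618) = -3.494174
  f(0.817382) = 1.122856
  x_5 = 0.817382 - 1.122856×(0.817382 - 0.440618)/(1.122856 - (-3.494174))
       = 0.725754
Iteration 5:
  f(0.817382) = 1.122856
  f(0.725754) = -0.156335
  x_6 = 0.725754 - (-0.156335)×(0.725754 - 0.817382)/(-0.156335 - 1.122856)
       = 0.736952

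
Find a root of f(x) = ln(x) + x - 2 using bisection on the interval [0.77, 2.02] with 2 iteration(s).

f(x) = ln(x) + x - 2
Initial interval: [0.77, 2.02]

Iteration 1:
  c_1 = (0.770000 + 2.020000)/2 = 1.395000
  f(c_1) = f(1.395000) = -0.272106
  f(a) × f(c) ≥ 0, new interval: [1.395000, 2.020000]
Iteration 2:
  c_2 = (1.395000 + 2.020000)/2 = 1.707500
  f(c_2) = f(1.707500) = 0.242530
  f(a) × f(c) < 0, new interval: [1.395000, 1.707500]

After 2 iteration(s), the approximation is c_2 = 1.707500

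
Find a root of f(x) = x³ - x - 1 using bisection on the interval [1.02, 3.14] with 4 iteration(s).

f(x) = x³ - x - 1
Initial interval: [1.02, 3.14]

Iteration 1:
  c_1 = (1.020000 + 3.140000)/2 = 2.080000
  f(c_1) = f(2.080000) = 5.918912
  f(a) × f(c) < 0, new interval: [1.020000, 2.080000]
Iteration 2:
  c_2 = (1.020000 + 2.080000)/2 = 1.550000
  f(c_2) = f(1.550000) = 1.173875
  f(a) × f(c) < 0, new interval: [1.020000, 1.550000]
Iteration 3:
  c_3 = (1.020000 + 1.550000)/2 = 1.285000
  f(c_3) = f(1.285000) = -0.163176
  f(a) × f(c) ≥ 0, new interval: [1.285000, 1.550000]
Iteration 4:
  c_4 = (1.285000 + 1.550000)/2 = 1.417500
  f(c_4) = f(1.417500) = 0.430692
  f(a) × f(c) < 0, new interval: [1.285000, 1.417500]

After 4 iteration(s), the approximation is c_4 = 1.417500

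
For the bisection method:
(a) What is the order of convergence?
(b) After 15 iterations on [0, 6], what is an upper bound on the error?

(a) Bisection has linear (order 1) convergence; the error is halved each step.

(b) Error bound = (b-a)/2^n = (6 - 0)/2^{15}
    = 6/2^{15}

(a) 1 (linear); (b) error ≤ 1.83e-04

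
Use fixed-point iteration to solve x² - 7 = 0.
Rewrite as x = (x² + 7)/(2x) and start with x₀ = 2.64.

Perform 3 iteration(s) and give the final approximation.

Equation: x² - 7 = 0
Fixed-point form: x = (x² + 7)/(2x)
x₀ = 2.64

x_1 = g(2.640000) = 2.645758
x_2 = g(2.645758) = 2.645751
x_3 = g(2.645751) = 2.645751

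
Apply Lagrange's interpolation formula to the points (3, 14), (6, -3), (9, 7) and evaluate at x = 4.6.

Lagrange interpolation formula:
P(x) = Σ yᵢ × Lᵢ(x)
where Lᵢ(x) = Π_{j≠i} (x - xⱼ)/(xᵢ - xⱼ)

L_0(4.6) = (4.6 - 6)/(3 - 6) × (4.6 - 9)/(3 - 9) = 0.342222
L_1(4.6) = (4.6 - 3)/(6 - 3) × (4.6 - 9)/(6 - 9) = 0.782222
L_2(4.6) = (4.6 - 3)/(9 - 3) × (4.6 - 6)/(9 - 6) = -0.124444

P(4.6) = 14×L_0(4.6) + (-3)×L_1(4.6) + 7×L_2(4.6)
P(4.6) = 1.573333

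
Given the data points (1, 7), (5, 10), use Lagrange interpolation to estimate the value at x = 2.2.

Lagrange interpolation formula:
P(x) = Σ yᵢ × Lᵢ(x)
where Lᵢ(x) = Π_{j≠i} (x - xⱼ)/(xᵢ - xⱼ)

L_0(2.2) = (2.2 - 5)/(1 - 5) = 0.700000
L_1(2.2) = (2.2 - 1)/(5 - 1) = 0.300000

P(2.2) = 7×L_0(2.2) + 10×L_1(2.2)
P(2.2) = 7.900000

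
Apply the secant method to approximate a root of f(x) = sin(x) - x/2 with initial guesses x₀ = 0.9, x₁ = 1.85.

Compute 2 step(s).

f(x) = sin(x) - x/2
x₀ = 0.9, x₁ = 1.85

Secant formula: x_{n+1} = x_n - f(x_n)(x_n - x_{n-1})/(f(x_n) - f(x_{n-1}))

Iteration 1:
  f(0.900000) = 0.333327
  f(1.850000) = 0.036275
  x_2 = 1.850000 - 0.036275×(1.850000 - 0.900000)/(0.036275 - 0.333327)
       = 1.966012
Iteration 2:
  f(1.850000) = 0.036275
  f(1.966012) = -0.060092
  x_3 = 1.966012 - (-0.060092)×(1.966012 - 1.850000)/(-0.060092 - 0.036275)
       = 1.893670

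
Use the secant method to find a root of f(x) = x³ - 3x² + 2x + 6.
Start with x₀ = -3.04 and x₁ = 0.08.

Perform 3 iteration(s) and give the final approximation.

f(x) = x³ - 3x² + 2x + 6
x₀ = -3.04, x₁ = 0.08

Secant formula: x_{n+1} = x_n - f(x_n)(x_n - x_{n-1})/(f(x_n) - f(x_{n-1}))

Iteration 1:
  f(-3.040000) = -55.899264
  f(0.080000) = 6.141312
  x_2 = 0.080000 - 6.141312×(0.080000 - (-3.040000))/(6.141312 - (-55.899264))
       = -0.228845
Iteration 2:
  f(0.080000) = 6.141312
  f(-0.228845) = 5.373217
  x_3 = -0.228845 - 5.373217×(-0.228845 - 0.080000)/(5.373217 - 6.141312)
       = -2.389370
Iteration 3:
  f(-0.228845) = 5.373217
  f(-2.389370) = -29.547119
  x_4 = -2.389370 - (-29.547119)×(-2.389370 - (-0.228845))/(-29.547119 - 5.373217)
       = -0.561286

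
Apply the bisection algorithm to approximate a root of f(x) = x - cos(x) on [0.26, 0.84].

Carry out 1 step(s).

f(x) = x - cos(x)
Initial interval: [0.26, 0.84]

Iteration 1:
  c_1 = (0.260000 + 0.840000)/2 = 0.550000
  f(c_1) = f(0.550000) = -0.302525
  f(a) × f(c) ≥ 0, new interval: [0.550000, 0.840000]

After 1 iteration(s), the approximation is c_1 = 0.550000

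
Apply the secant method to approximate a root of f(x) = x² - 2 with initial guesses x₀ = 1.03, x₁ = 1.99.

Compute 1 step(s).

f(x) = x² - 2
x₀ = 1.03, x₁ = 1.99

Secant formula: x_{n+1} = x_n - f(x_n)(x_n - x_{n-1})/(f(x_n) - f(x_{n-1}))

Iteration 1:
  f(1.030000) = -0.939100
  f(1.990000) = 1.960100
  x_2 = 1.990000 - 1.960100×(1.990000 - 1.030000)/(1.960100 - (-0.939100))
       = 1.340960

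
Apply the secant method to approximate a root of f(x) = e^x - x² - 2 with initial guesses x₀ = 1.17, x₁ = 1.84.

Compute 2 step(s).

f(x) = e^x - x² - 2
x₀ = 1.17, x₁ = 1.84

Secant formula: x_{n+1} = x_n - f(x_n)(x_n - x_{n-1})/(f(x_n) - f(x_{n-1}))

Iteration 1:
  f(1.170000) = -0.146907
  f(1.840000) = 0.910938
  x_2 = 1.840000 - 0.910938×(1.840000 - 1.170000)/(0.910938 - (-0.146907))
       = 1.263046
Iteration 2:
  f(1.840000) = 0.910938
  f(1.263046) = -0.059109
  x_3 = 1.263046 - (-0.059109)×(1.263046 - 1.840000)/(-0.059109 - 0.910938)
       = 1.298202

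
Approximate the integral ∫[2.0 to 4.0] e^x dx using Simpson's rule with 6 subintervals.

f(x) = e^x
a = 2.0, b = 4.0, n = 6
h = (b - a)/n = 0.333333

Simpson's rule: (h/3)[f(x₀) + 4f(x₁) + 2f(x₂) + ... + f(xₙ)]

x_0 = 2.0000, f(x_0) = 7.389056, coefficient = 1
x_1 = 2.3333, f(x_1) = 10.312259, coefficient = 4
x_2 = 2.6667, f(x_2) = 14.391916, coefficient = 2
x_3 = 3.0000, f(x_3) = 20.085537, coefficient = 4
x_4 = 3.3333, f(x_4) = 28.031625, coefficient = 2
x_5 = 3.6667, f(x_5) = 39.121284, coefficient = 4
x_6 = 4.0000, f(x_6) = 54.598150, coefficient = 1

I ≈ (0.333333/3) × 424.910606 = 47.212290
Exact value: 47.209094
Error: 0.003196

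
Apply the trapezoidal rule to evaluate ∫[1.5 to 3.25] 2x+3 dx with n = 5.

f(x) = 2x+3
a = 1.5, b = 3.25, n = 5
h = (b - a)/n = 0.350000

Trapezoidal rule: (h/2)[f(x₀) + 2f(x₁) + 2f(x₂) + ... + f(xₙ)]

x_0 = 1.5000, f(x_0) = 6.000000, coefficient = 1
x_1 = 1.8500, f(x_1) = 6.700000, coefficient = 2
x_2 = 2.2000, f(x_2) = 7.400000, coefficient = 2
x_3 = 2.5500, f(x_3) = 8.100000, coefficient = 2
x_4 = 2.9000, f(x_4) = 8.800000, coefficient = 2
x_5 = 3.2500, f(x_5) = 9.500000, coefficient = 1

I ≈ (0.350000/2) × 77.500000 = 13.562500
Exact value: 13.562500
Error: 0.000000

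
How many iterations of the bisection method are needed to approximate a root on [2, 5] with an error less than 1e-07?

We need (b-a)/2^n ≤ 1e-07
(5 - 2)/2^n ≤ 1e-07
3/2^n ≤ 1e-07
2^n ≥ 30000000
n ≥ log₂(30000000) = 24.84
n ≥ 25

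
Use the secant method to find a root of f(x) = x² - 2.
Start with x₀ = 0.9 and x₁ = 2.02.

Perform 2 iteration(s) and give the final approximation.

f(x) = x² - 2
x₀ = 0.9, x₁ = 2.02

Secant formula: x_{n+1} = x_n - f(x_n)(x_n - x_{n-1})/(f(x_n) - f(x_{n-1}))

Iteration 1:
  f(0.900000) = -1.190000
  f(2.020000) = 2.080400
  x_2 = 2.020000 - 2.080400×(2.020000 - 0.900000)/(2.080400 - (-1.190000))
       = 1.307534
Iteration 2:
  f(2.020000) = 2.080400
  f(1.307534) = -0.290354
  x_3 = 1.307534 - (-0.290354)×(1.307534 - 2.020000)/(-0.290354 - 2.080400)
       = 1.394792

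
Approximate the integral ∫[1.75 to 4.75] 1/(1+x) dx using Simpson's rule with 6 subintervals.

f(x) = 1/(1+x)
a = 1.75, b = 4.75, n = 6
h = (b - a)/n = 0.500000

Simpson's rule: (h/3)[f(x₀) + 4f(x₁) + 2f(x₂) + ... + f(xₙ)]

x_0 = 1.7500, f(x_0) = 0.363636, coefficient = 1
x_1 = 2.2500, f(x_1) = 0.307692, coefficient = 4
x_2 = 2.7500, f(x_2) = 0.266667, coefficient = 2
x_3 = 3.2500, f(x_3) = 0.235294, coefficient = 4
x_4 = 3.7500, f(x_4) = 0.210526, coefficient = 2
x_5 = 4.2500, f(x_5) = 0.190476, coefficient = 4
x_6 = 4.7500, f(x_6) = 0.173913, coefficient = 1

I ≈ (0.500000/3) × 4.425786 = 0.737631
Exact value: 0.737599
Error: 0.000032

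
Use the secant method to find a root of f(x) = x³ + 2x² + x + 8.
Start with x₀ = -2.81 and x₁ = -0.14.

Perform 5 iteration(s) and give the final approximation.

f(x) = x³ + 2x² + x + 8
x₀ = -2.81, x₁ = -0.14

Secant formula: x_{n+1} = x_n - f(x_n)(x_n - x_{n-1})/(f(x_n) - f(x_{n-1}))

Iteration 1:
  f(-2.810000) = -1.205841
  f(-0.140000) = 7.896456
  x_2 = -0.140000 - 7.896456×(-0.140000 - (-2.810000))/(7.896456 - (-1.205841))
       = -2.456288
Iteration 2:
  f(-0.140000) = 7.896456
  f(-2.456288) = 2.790770
  x_3 = -2.456288 - 2.790770×(-2.456288 - (-0.140000))/(2.790770 - 7.896456)
       = -3.722372
Iteration 3:
  f(-2.456288) = 2.790770
  f(-3.722372) = -19.587637
  x_4 = -3.722372 - (-19.587637)×(-3.722372 - (-2.456288))/(-19.587637 - 2.790770)
       = -2.614179
Iteration 4:
  f(-3.722372) = -19.587637
  f(-2.614179) = 1.188568
  x_5 = -2.614179 - 1.188568×(-2.614179 - (-3.722372))/(1.188568 - (-19.587637))
       = -2.677576
Iteration 5:
  f(-2.614179) = 1.188568
  f(-2.677576) = 0.464599
  x_6 = -2.677576 - 0.464599×(-2.677576 - (-2.614179))/(0.464599 - 1.188568)
       = -2.718261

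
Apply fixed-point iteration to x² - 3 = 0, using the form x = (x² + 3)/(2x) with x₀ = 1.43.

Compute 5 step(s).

Equation: x² - 3 = 0
Fixed-point form: x = (x² + 3)/(2x)
x₀ = 1.43

x_1 = g(1.430000) = 1.763951
x_2 = g(1.763951) = 1.732339
x_3 = g(1.732339) = 1.732051
x_4 = g(1.732051) = 1.732051
x_5 = g(1.732051) = 1.732051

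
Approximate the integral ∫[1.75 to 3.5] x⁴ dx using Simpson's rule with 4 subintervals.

f(x) = x⁴
a = 1.75, b = 3.5, n = 4
h = (b - a)/n = 0.437500

Simpson's rule: (h/3)[f(x₀) + 4f(x₁) + 2f(x₂) + ... + f(xₙ)]

x_0 = 1.7500, f(x_0) = 9.378906, coefficient = 1
x_1 = 2.1875, f(x_1) = 22.897720, coefficient = 4
x_2 = 2.6250, f(x_2) = 47.480713, coefficient = 2
x_3 = 3.0625, f(x_3) = 87.963882, coefficient = 4
x_4 = 3.5000, f(x_4) = 150.062500, coefficient = 1

I ≈ (0.437500/3) × 697.849243 = 101.769681
Exact value: 101.761133
Error: 0.008548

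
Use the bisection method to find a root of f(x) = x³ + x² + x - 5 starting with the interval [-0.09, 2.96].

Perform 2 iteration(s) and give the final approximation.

f(x) = x³ + x² + x - 5
Initial interval: [-0.09, 2.96]

Iteration 1:
  c_1 = (-0.090000 + 2.960000)/2 = 1.435000
  f(c_1) = f(1.435000) = 1.449213
  f(a) × f(c) < 0, new interval: [-0.090000, 1.435000]
Iteration 2:
  c_2 = (-0.090000 + 1.435000)/2 = 0.672500
  f(c_2) = f(0.672500) = -3.571101
  f(a) × f(c) ≥ 0, new interval: [0.672500, 1.435000]

After 2 iteration(s), the approximation is c_2 = 0.672500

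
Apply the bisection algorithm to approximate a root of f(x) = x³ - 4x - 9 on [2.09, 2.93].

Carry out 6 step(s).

f(x) = x³ - 4x - 9
Initial interval: [2.09, 2.93]

Iteration 1:
  c_1 = (2.090000 + 2.930000)/2 = 2.510000
  f(c_1) = f(2.510000) = -3.226749
  f(a) × f(c) ≥ 0, new interval: [2.510000, 2.930000]
Iteration 2:
  c_2 = (2.510000 + 2.930000)/2 = 2.720000
  f(c_2) = f(2.720000) = 0.243648
  f(a) × f(c) < 0, new interval: [2.510000, 2.720000]
Iteration 3:
  c_3 = (2.510000 + 2.720000)/2 = 2.615000
  f(c_3) = f(2.615000) = -1.578042
  f(a) × f(c) ≥ 0, new interval: [2.615000, 2.720000]
Iteration 4:
  c_4 = (2.615000 + 2.720000)/2 = 2.667500
  f(c_4) = f(2.667500) = -0.689254
  f(a) × f(c) ≥ 0, new interval: [2.667500, 2.720000]
Iteration 5:
  c_5 = (2.667500 + 2.720000)/2 = 2.693750
  f(c_5) = f(2.693750) = -0.228371
  f(a) × f(c) ≥ 0, new interval: [2.693750, 2.720000]
Iteration 6:
  c_6 = (2.693750 + 2.720000)/2 = 2.706875
  f(c_6) = f(2.706875) = 0.006239
  f(a) × f(c) < 0, new interval: [2.693750, 2.706875]

After 6 iteration(s), the approximation is c_6 = 2.706875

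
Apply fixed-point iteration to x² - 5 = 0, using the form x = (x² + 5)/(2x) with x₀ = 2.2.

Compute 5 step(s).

Equation: x² - 5 = 0
Fixed-point form: x = (x² + 5)/(2x)
x₀ = 2.2

x_1 = g(2.200000) = 2.236364
x_2 = g(2.236364) = 2.236068
x_3 = g(2.236068) = 2.236068
x_4 = g(2.236068) = 2.236068
x_5 = g(2.236068) = 2.236068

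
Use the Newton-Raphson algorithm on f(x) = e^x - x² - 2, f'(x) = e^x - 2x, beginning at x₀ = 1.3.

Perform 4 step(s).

f(x) = e^x - x² - 2
f'(x) = e^x - 2x
x₀ = 1.3

Newton-Raphson formula: x_{n+1} = x_n - f(x_n)/f'(x_n)

Iteration 1:
  f(1.300000) = -0.020703
  f'(1.300000) = 1.069297
  x_1 = 1.300000 - (-0.020703)/1.069297 = 1.319362
Iteration 2:
  f(1.319362) = 0.000317
  f'(1.319362) = 1.102309
  x_2 = 1.319362 - 0.000317/1.102309 = 1.319074
Iteration 3:
  f(1.319074) = 0.000000
  f'(1.319074) = 1.101808
  x_3 = 1.319074 - 0.000000/1.101808 = 1.319074
Iteration 4:
  f(1.319074) = 0.000000
  f'(1.319074) = 1.101808
  x_4 = 1.319074 - 0.000000/1.101808 = 1.319074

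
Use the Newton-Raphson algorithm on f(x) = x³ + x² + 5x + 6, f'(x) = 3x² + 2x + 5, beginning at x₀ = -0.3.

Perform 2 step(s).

f(x) = x³ + x² + 5x + 6
f'(x) = 3x² + 2x + 5
x₀ = -0.3

Newton-Raphson formula: x_{n+1} = x_n - f(x_n)/f'(x_n)

Iteration 1:
  f(-0.300000) = 4.563000
  f'(-0.300000) = 4.670000
  x_1 = -0.300000 - 4.563000/4.670000 = -1.277088
Iteration 2:
  f(-1.277088) = -0.837356
  f'(-1.277088) = 7.338684
  x_2 = -1.277088 - (-0.837356)/7.338684 = -1.162986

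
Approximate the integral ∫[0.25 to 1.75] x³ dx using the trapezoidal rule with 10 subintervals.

f(x) = x³
a = 0.25, b = 1.75, n = 10
h = (b - a)/n = 0.150000

Trapezoidal rule: (h/2)[f(x₀) + 2f(x₁) + 2f(x₂) + ... + f(xₙ)]

x_0 = 0.2500, f(x_0) = 0.015625, coefficient = 1
x_1 = 0.4000, f(x_1) = 0.064000, coefficient = 2
x_2 = 0.5500, f(x_2) = 0.166375, coefficient = 2
x_3 = 0.7000, f(x_3) = 0.343000, coefficient = 2
x_4 = 0.8500, f(x_4) = 0.614125, coefficient = 2
x_5 = 1.0000, f(x_5) = 1.000000, coefficient = 2
x_6 = 1.1500, f(x_6) = 1.520875, coefficient = 2
x_7 = 1.3000, f(x_7) = 2.197000, coefficient = 2
x_8 = 1.4500, f(x_8) = 3.048625, coefficient = 2
x_9 = 1.6000, f(x_9) = 4.096000, coefficient = 2
x_10 = 1.7500, f(x_10) = 5.359375, coefficient = 1

I ≈ (0.150000/2) × 31.475000 = 2.360625
Exact value: 2.343750
Error: 0.016875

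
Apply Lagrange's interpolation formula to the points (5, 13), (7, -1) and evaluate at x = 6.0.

Lagrange interpolation formula:
P(x) = Σ yᵢ × Lᵢ(x)
where Lᵢ(x) = Π_{j≠i} (x - xⱼ)/(xᵢ - xⱼ)

L_0(6.0) = (6.0 - 7)/(5 - 7) = 0.500000
L_1(6.0) = (6.0 - 5)/(7 - 5) = 0.500000

P(6.0) = 13×L_0(6.0) + (-1)×L_1(6.0)
P(6.0) = 6.000000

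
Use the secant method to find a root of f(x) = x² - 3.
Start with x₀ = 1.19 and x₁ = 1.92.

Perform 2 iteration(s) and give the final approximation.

f(x) = x² - 3
x₀ = 1.19, x₁ = 1.92

Secant formula: x_{n+1} = x_n - f(x_n)(x_n - x_{n-1})/(f(x_n) - f(x_{n-1}))

Iteration 1:
  f(1.190000) = -1.583900
  f(1.920000) = 0.686400
  x_2 = 1.920000 - 0.686400×(1.920000 - 1.190000)/(0.686400 - (-1.583900))
       = 1.699293
Iteration 2:
  f(1.920000) = 0.686400
  f(1.699293) = -0.112405
  x_3 = 1.699293 - (-0.112405)×(1.699293 - 1.920000)/(-0.112405 - 0.686400)
       = 1.730350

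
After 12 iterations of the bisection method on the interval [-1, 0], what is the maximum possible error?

Bisection error bound: |error| ≤ (b-a)/2^n
|error| ≤ (0 - (-1))/2^12 = 1/2^12
|error| ≤ 0.0002441406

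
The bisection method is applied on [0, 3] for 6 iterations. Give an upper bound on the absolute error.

Bisection error bound: |error| ≤ (b-a)/2^n
|error| ≤ (3 - 0)/2^6 = 3/2^6
|error| ≤ 0.0468750000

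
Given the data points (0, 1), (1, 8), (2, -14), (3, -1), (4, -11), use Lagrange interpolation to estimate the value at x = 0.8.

Lagrange interpolation formula:
P(x) = Σ yᵢ × Lᵢ(x)
where Lᵢ(x) = Π_{j≠i} (x - xⱼ)/(xᵢ - xⱼ)

L_0(0.8) = (0.8 - 1)/(0 - 1) × (0.8 - 2)/(0 - 2) × (0.8 - 3)/(0 - 3) × (0.8 - 4)/(0 - 4) = 0.070400
L_1(0.8) = (0.8 - 0)/(1 - 0) × (0.8 - 2)/(1 - 2) × (0.8 - 3)/(1 - 3) × (0.8 - 4)/(1 - 4) = 1.126400
L_2(0.8) = (0.8 - 0)/(2 - 0) × (0.8 - 1)/(2 - 1) × (0.8 - 3)/(2 - 3) × (0.8 - 4)/(2 - 4) = -0.281600
L_3(0.8) = (0.8 - 0)/(3 - 0) × (0.8 - 1)/(3 - 1) × (0.8 - 2)/(3 - 2) × (0.8 - 4)/(3 - 4) = 0.102400
L_4(0.8) = (0.8 - 0)/(4 - 0) × (0.8 - 1)/(4 - 1) × (0.8 - 2)/(4 - 2) × (0.8 - 3)/(4 - 3) = -0.017600

P(0.8) = 1×L_0(0.8) + 8×L_1(0.8) + (-14)×L_2(0.8) + (-1)×L_3(0.8) + (-11)×L_4(0.8)
P(0.8) = 13.115200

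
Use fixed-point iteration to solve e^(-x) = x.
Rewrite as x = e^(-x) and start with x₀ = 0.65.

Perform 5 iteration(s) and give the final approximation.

Equation: e^(-x) = x
Fixed-point form: x = e^(-x)
x₀ = 0.65

x_1 = g(0.650000) = 0.522046
x_2 = g(0.522046) = 0.593306
x_3 = g(0.593306) = 0.552498
x_4 = g(0.552498) = 0.575510
x_5 = g(0.575510) = 0.562418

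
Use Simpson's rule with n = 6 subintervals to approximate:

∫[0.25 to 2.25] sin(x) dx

f(x) = sin(x)
a = 0.25, b = 2.25, n = 6
h = (b - a)/n = 0.333333

Simpson's rule: (h/3)[f(x₀) + 4f(x₁) + 2f(x₂) + ... + f(xₙ)]

x_0 = 0.2500, f(x_0) = 0.247404, coefficient = 1
x_1 = 0.5833, f(x_1) = 0.550809, coefficient = 4
x_2 = 0.9167, f(x_2) = 0.793578, coefficient = 2
x_3 = 1.2500, f(x_3) = 0.948985, coefficient = 4
x_4 = 1.5833, f(x_4) = 0.999921, coefficient = 2
x_5 = 1.9167, f(x_5) = 0.940781, coefficient = 4
x_6 = 2.2500, f(x_6) = 0.778073, coefficient = 1

I ≈ (0.333333/3) × 14.374773 = 1.597197
Exact value: 1.597086
Error: 0.000111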